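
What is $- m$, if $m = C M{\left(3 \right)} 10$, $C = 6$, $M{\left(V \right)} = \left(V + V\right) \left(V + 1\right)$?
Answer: $-1440$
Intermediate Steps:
$M{\left(V \right)} = 2 V \left(1 + V\right)$
$m = 1440$ ($m = 6 \cdot 2 \cdot 3 \left(1 + 3\right) 10 = 6 \cdot 2 \cdot 3 \cdot 4 \cdot 10 = 6 \cdot 24 \cdot 10 = 144 \cdot 10 = 1440$)
$- m = \left(-1\right) 1440 = -1440$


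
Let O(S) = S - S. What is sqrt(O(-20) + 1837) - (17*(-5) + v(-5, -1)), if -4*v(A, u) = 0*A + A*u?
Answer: 345/4 + sqrt(1837) ≈ 129.11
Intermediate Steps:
O(S) = 0
v(A, u) = -A*u/4 (v(A, u) = -(0*A + A*u)/4 = -(0 + A*u)/4 = -A*u/4)
sqrt(O(-20) + 1837) - (17*(-5) + v(-5, -1)) = sqrt(0 + 1837) - (17*(-5) - 1/4*(-5)*(-1)) = sqrt(1837) - (-85 - 5/4) = sqrt(1837) - 1*(-345/4) = sqrt(1837) + 345/4 = 345/4 + sqrt(1837)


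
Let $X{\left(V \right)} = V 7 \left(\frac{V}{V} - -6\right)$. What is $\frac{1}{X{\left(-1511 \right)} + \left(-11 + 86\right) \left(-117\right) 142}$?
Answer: $- \frac{1}{1320089} \approx -7.5752 \cdot 10^{-7}$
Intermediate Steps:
$X{\left(V \right)} = 49 V$ ($X{\left(V \right)} = 7 V \left(1 + 6\right) = 7 V 7 = 49 V$)
$\frac{1}{X{\left(-1511 \right)} + \left(-11 + 86\right) \left(-117\right) 142} = \frac{1}{49 \left(-1511\right) + \left(-11 + 86\right) \left(-117\right) 142} = \frac{1}{-74039 + 75 \left(-117\right) 142} = \frac{1}{-74039 - 1246050} = \frac{1}{-1320089} = - \frac{1}{1320089}$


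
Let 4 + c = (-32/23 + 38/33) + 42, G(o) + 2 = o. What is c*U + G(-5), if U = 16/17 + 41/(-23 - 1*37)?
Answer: 105916/38709 ≈ 2.7362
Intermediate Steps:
G(o) = -2 + o
U = 263/1020 (U = 16*(1/17) + 41/(-23 - 37) = 16/17 + 41/(-60) = 16/17 + 41*(-1/60) = 16/17 - 41/60 = 263/1020 ≈ 0.25784)
c = 28660/759 (c = -4 + ((-32/23 + 38/33) + 42) = -4 + (-182/759 + 42) = -4 + 31696/759 = 28660/759 ≈ 37.760)
c*U + G(-5) = (28660/759)*(263/1020) + (-2 - 5) = 376879/38709 - 7 = 105916/38709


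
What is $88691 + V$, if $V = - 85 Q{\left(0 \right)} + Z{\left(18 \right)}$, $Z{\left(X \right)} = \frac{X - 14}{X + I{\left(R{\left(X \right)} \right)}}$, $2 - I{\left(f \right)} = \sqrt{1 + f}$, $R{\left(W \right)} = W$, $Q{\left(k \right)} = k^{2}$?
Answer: $\frac{33791351}{381} + \frac{4 \sqrt{19}}{381} \approx 88691.0$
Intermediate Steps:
$I{\left(f \right)} = 2 - \sqrt{1 + f}$
$Z{\left(X \right)} = \frac{-14 + X}{2 + X - \sqrt{1 + X}}$ ($Z{\left(X \right)} = \frac{X - 14}{X - \left(-2 + \sqrt{1 + X}\right)} = \frac{-14 + X}{2 + X - \sqrt{1 + X}}$)
$V = \frac{4}{20 - \sqrt{19}}$ ($V = - 85 \cdot 0^{2} + \frac{-14 + 18}{2 + 18 - \sqrt{1 + 18}} = \left(-85\right) 0 + \frac{1}{2 + 18 - \sqrt{19}} \cdot 4 = 0 + \frac{1}{20 - \sqrt{19}} \cdot 4 = 0 + \frac{4}{20 - \sqrt{19}} = \frac{4}{20 - \sqrt{19}} \approx 0.25574$)
$88691 + V = 88691 + \left(\frac{80}{381} + \frac{4 \sqrt{19}}{381}\right) = \frac{33791351}{381} + \frac{4 \sqrt{19}}{381}$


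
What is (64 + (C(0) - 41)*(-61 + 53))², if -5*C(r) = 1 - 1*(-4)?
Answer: 160000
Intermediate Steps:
C(r) = -1 (C(r) = -(1 - 1*(-4))/5 = -(1 + 4)/5 = -⅕*5 = -1)
(64 + (C(0) - 41)*(-61 + 53))² = (64 + (-1 - 41)*(-61 + 53))² = (64 - 42*(-8))² = (64 + 336)² = 400² = 160000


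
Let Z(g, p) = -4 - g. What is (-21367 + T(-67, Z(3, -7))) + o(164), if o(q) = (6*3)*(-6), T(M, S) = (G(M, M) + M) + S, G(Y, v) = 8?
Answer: -21541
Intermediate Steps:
T(M, S) = 8 + M + S (T(M, S) = (8 + M) + S = 8 + M + S)
o(q) = -108 (o(q) = 18*(-6) = -108)
(-21367 + T(-67, Z(3, -7))) + o(164) = (-21367 + (8 - 67 + (-4 - 1*3))) - 108 = (-21367 + (8 - 67 + (-4 - 3))) - 108 = (-21367 + (8 - 67 - 7)) - 108 = (-21367 - 66) - 108 = -21433 - 108 = -21541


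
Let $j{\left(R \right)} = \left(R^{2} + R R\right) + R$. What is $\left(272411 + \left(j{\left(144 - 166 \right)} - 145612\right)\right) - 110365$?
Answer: $17380$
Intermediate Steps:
$j{\left(R \right)} = R + 2 R^{2}$ ($j{\left(R \right)} = \left(R^{2} + R^{2}\right) + R = 2 R^{2} + R = R + 2 R^{2}$)
$\left(272411 + \left(j{\left(144 - 166 \right)} - 145612\right)\right) - 110365 = \left(272411 - \left(145612 - \left(144 - 166\right) \left(1 + 2 \left(144 - 166\right)\right)\right)\right) - 110365 = \left(272411 - \left(145612 + 22 \left(1 + 2 \left(-22\right)\right)\right)\right) - 110365 = \left(272411 - \left(145612 + 22 \left(1 - 44\right)\right)\right) - 110365 = \left(272411 - 144666\right) - 110365 = 127745 - 110365 = 17380$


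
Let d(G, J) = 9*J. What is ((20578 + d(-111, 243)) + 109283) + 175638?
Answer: 307686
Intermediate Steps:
((20578 + d(-111, 243)) + 109283) + 175638 = ((20578 + 9*243) + 109283) + 175638 = ((20578 + 2187) + 109283) + 175638 = (22765 + 109283) + 175638 = 132048 + 175638 = 307686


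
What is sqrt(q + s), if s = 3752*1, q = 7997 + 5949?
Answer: sqrt(17698) ≈ 133.03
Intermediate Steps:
q = 13946
s = 3752
sqrt(q + s) = sqrt(13946 + 3752) = sqrt(17698)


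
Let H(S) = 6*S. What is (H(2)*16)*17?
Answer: 3264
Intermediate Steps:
(H(2)*16)*17 = ((6*2)*16)*17 = (12*16)*17 = 192*17 = 3264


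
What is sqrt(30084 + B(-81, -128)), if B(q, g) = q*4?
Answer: 8*sqrt(465) ≈ 172.51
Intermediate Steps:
B(q, g) = 4*q
sqrt(30084 + B(-81, -128)) = sqrt(30084 + 4*(-81)) = sqrt(30084 - 324) = sqrt(29760) = 8*sqrt(465)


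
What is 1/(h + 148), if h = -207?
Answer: -1/59 ≈ -0.016949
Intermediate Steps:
1/(h + 148) = 1/(-207 + 148) = 1/(-59) = -1/59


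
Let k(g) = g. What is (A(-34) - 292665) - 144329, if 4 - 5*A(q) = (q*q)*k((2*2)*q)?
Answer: -405550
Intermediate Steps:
A(q) = ⅘ - 4*q³/5 (A(q) = ⅘ - q*q*(2*2)*q/5 = ⅘ - q²*4*q/5 = ⅘ - 4*q³/5)
(A(-34) - 292665) - 144329 = ((⅘ - ⅘*(-34)³) - 292665) - 144329 = ((⅘ - ⅘*(-39304)) - 292665) - 144329 = ((⅘ + 157216/5) - 292665) - 144329 = (31444 - 292665) - 144329 = -261221 - 144329 = -405550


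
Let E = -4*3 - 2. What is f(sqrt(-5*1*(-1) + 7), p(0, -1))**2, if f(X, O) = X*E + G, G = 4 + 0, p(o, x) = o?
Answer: 2368 - 224*sqrt(3) ≈ 1980.0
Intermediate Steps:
E = -14 (E = -12 - 2 = -14)
G = 4
f(X, O) = 4 - 14*X (f(X, O) = X*(-14) + 4 = -14*X + 4 = 4 - 14*X)
f(sqrt(-5*1*(-1) + 7), p(0, -1))**2 = (4 - 14*sqrt(-5*1*(-1) + 7))**2 = (4 - 14*sqrt(-5*(-1) + 7))**2 = (4 - 14*sqrt(5 + 7))**2 = (4 - 28*sqrt(3))**2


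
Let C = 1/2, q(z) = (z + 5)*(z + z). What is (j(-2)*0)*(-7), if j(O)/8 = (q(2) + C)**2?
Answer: 0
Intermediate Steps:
q(z) = 2*z*(5 + z) (q(z) = (5 + z)*(2*z) = 2*z*(5 + z))
C = 1/2 ≈ 0.50000
j(O) = 6498 (j(O) = 8*(2*2*(5 + 2) + 1/2)**2 = 8*(2*2*7 + 1/2)**2 = 8*(28 + 1/2)**2 = 8*(57/2)**2 = 8*(3249/4) = 6498)
(j(-2)*0)*(-7) = (6498*0)*(-7) = 0*(-7) = 0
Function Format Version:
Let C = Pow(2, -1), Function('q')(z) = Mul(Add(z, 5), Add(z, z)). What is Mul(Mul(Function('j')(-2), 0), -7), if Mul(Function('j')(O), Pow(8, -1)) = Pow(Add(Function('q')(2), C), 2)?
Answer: 0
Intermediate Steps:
Function('q')(z) = Mul(2, z, Add(5, z)) (Function('q')(z) = Mul(Add(5, z), Mul(2, z)) = Mul(2, z, Add(5, z)))
C = Rational(1, 2) ≈ 0.50000
Function('j')(O) = 6498 (Function('j')(O) = Mul(8, Pow(Add(Mul(2, 2, Add(5, 2)), Rational(1, 2)), 2)) = Mul(8, Pow(Add(Mul(2, 2, 7), Rational(1, 2)), 2)) = Mul(8, Pow(Add(28, Rational(1, 2)), 2)) = Mul(8, Pow(Rational(57, 2), 2)) = Mul(8, Rational(3249, 4)) = 6498)
Mul(Mul(Function('j')(-2), 0), -7) = Mul(Mul(6498, 0), -7) = Mul(0, -7) = 0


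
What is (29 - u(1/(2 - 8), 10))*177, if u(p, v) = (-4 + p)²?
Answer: 24721/12 ≈ 2060.1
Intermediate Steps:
(29 - u(1/(2 - 8), 10))*177 = (29 - (-4 + 1/(2 - 8))²)*177 = (29 - (-4 + 1/(-6))²)*177 = (29 - (-4 - ⅙)²)*177 = (29 - (-25/6)²)*177 = (29 - 1*625/36)*177 = (29 - 625/36)*177 = (419/36)*177 = 24721/12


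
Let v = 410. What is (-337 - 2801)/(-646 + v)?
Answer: 1569/118 ≈ 13.297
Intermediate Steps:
(-337 - 2801)/(-646 + v) = (-337 - 2801)/(-646 + 410) = -3138/(-236) = -3138*(-1/236) = 1569/118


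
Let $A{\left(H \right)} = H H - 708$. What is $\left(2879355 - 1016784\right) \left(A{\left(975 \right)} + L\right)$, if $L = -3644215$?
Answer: $-5018321320158$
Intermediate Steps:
$A{\left(H \right)} = -708 + H^{2}$ ($A{\left(H \right)} = H^{2} - 708 = -708 + H^{2}$)
$\left(2879355 - 1016784\right) \left(A{\left(975 \right)} + L\right) = \left(2879355 - 1016784\right) \left(\left(-708 + 975^{2}\right) - 3644215\right) = 1862571 \left(\left(-708 + 950625\right) - 3644215\right) = 1862571 \left(949917 - 3644215\right) = 1862571 \left(-2694298\right) = -5018321320158$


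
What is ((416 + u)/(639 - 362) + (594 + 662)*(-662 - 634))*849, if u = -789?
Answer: -382809281925/277 ≈ -1.3820e+9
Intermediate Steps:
((416 + u)/(639 - 362) + (594 + 662)*(-662 - 634))*849 = ((416 - 789)/(639 - 362) + (594 + 662)*(-662 - 634))*849 = (-373/277 + 1256*(-1296))*849 = (-373*1/277 - 1627776)*849 = (-373/277 - 1627776)*849 = -450894325/277*849 = -382809281925/277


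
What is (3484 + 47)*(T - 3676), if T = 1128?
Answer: -8996988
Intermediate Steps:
(3484 + 47)*(T - 3676) = (3484 + 47)*(1128 - 3676) = 3531*(-2548) = -8996988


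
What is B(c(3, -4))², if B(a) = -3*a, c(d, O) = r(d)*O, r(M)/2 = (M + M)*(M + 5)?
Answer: 1327104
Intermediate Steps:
r(M) = 4*M*(5 + M) (r(M) = 2*((M + M)*(M + 5)) = 2*((2*M)*(5 + M)) = 2*(2*M*(5 + M)) = 4*M*(5 + M))
c(d, O) = 4*O*d*(5 + d) (c(d, O) = (4*d*(5 + d))*O = 4*O*d*(5 + d))
B(c(3, -4))² = (-12*(-4)*3*(5 + 3))² = (-12*(-4)*3*8)² = (-3*(-384))² = 1152² = 1327104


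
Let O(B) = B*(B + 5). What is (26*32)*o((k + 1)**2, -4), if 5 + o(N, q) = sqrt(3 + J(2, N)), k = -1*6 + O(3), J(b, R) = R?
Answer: -4160 + 1664*sqrt(91) ≈ 11714.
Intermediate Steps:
O(B) = B*(5 + B)
k = 18 (k = -1*6 + 3*(5 + 3) = -6 + 3*8 = -6 + 24 = 18)
o(N, q) = -5 + sqrt(3 + N)
(26*32)*o((k + 1)**2, -4) = (26*32)*(-5 + sqrt(3 + (18 + 1)**2)) = 832*(-5 + sqrt(3 + 19**2)) = 832*(-5 + sqrt(3 + 361)) = 832*(-5 + sqrt(364)) = 832*(-5 + 2*sqrt(91)) = -4160 + 1664*sqrt(91)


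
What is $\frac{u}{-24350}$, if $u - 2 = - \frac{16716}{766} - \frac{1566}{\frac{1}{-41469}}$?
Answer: $- \frac{2487218629}{932605} \approx -2667.0$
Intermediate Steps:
$u = \frac{24872186290}{383}$ ($u = 2 - \left(-64940454 + \frac{8358}{383}\right) = 2 - \left(\frac{8358}{383} + \frac{1566}{- \frac{1}{41469}}\right) = 2 - - \frac{24872185524}{383} = 2 + \left(- \frac{8358}{383} + 64940454\right) = 2 + \frac{24872185524}{383} = \frac{24872186290}{383} \approx 6.494 \cdot 10^{7}$)
$\frac{u}{-24350} = \frac{24872186290}{383 \left(-24350\right)} = \frac{24872186290}{383} \left(- \frac{1}{24350}\right) = - \frac{2487218629}{932605}$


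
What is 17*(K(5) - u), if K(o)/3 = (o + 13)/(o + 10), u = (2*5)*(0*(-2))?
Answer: 306/5 ≈ 61.200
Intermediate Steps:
u = 0 (u = 10*0 = 0)
K(o) = 3*(13 + o)/(10 + o) (K(o) = 3*((o + 13)/(o + 10)) = 3*((13 + o)/(10 + o)) = 3*(13 + o)/(10 + o))
17*(K(5) - u) = 17*(3*(13 + 5)/(10 + 5) - 1*0) = 17*(3*18/15 + 0) = 17*(3*(1/15)*18 + 0) = 17*(18/5 + 0) = 17*(18/5) = 306/5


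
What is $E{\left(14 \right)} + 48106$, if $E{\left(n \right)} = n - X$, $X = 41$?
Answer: $48079$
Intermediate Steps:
$E{\left(n \right)} = -41 + n$ ($E{\left(n \right)} = n - 41 = -41 + n$)
$E{\left(14 \right)} + 48106 = \left(-41 + 14\right) + 48106 = -27 + 48106 = 48079$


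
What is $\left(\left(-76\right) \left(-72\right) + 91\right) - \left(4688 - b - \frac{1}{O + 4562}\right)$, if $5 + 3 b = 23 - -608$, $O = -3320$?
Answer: $\frac{1345915}{1242} \approx 1083.7$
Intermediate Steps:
$b = \frac{626}{3}$ ($b = - \frac{5}{3} + \frac{23 - -608}{3} = - \frac{5}{3} + \frac{23 + 608}{3} = - \frac{5}{3} + \frac{1}{3} \cdot 631 = - \frac{5}{3} + \frac{631}{3} = \frac{626}{3} \approx 208.67$)
$\left(\left(-76\right) \left(-72\right) + 91\right) - \left(4688 - b - \frac{1}{O + 4562}\right) = \left(\left(-76\right) \left(-72\right) + 91\right) + \left(\left(-6372 + \frac{1}{-3320 + 4562}\right) + \left(\frac{626}{3} - -1684\right)\right) = \left(5472 + 91\right) + \left(\left(-6372 + \frac{1}{1242}\right) + \left(\frac{626}{3} + 1684\right)\right) = 5563 + \left(\left(-6372 + \frac{1}{1242}\right) + \frac{5678}{3}\right) = 5563 + \left(- \frac{7914023}{1242} + \frac{5678}{3}\right) = 5563 - \frac{5563331}{1242} = \frac{1345915}{1242}$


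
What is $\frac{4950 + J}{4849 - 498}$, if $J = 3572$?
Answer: $\frac{8522}{4351} \approx 1.9586$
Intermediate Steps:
$\frac{4950 + J}{4849 - 498} = \frac{4950 + 3572}{4849 - 498} = \frac{8522}{4351}$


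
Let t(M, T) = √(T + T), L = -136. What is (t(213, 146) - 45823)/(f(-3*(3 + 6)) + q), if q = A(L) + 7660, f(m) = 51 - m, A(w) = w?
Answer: -45823/7602 + √73/3801 ≈ -6.0255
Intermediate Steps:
q = 7524 (q = -136 + 7660 = 7524)
t(M, T) = √2*√T (t(M, T) = √(2*T) = √2*√T)
(t(213, 146) - 45823)/(f(-3*(3 + 6)) + q) = (√2*√146 - 45823)/((51 - (-3)*(3 + 6)) + 7524) = (2*√73 - 45823)/((51 - (-3)*9) + 7524) = (-45823 + 2*√73)/((51 - 1*(-27)) + 7524) = (-45823 + 2*√73)/((51 + 27) + 7524) = (-45823 + 2*√73)/(78 + 7524) = (-45823 + 2*√73)/7602 = (-45823 + 2*√73)*(1/7602) = -45823/7602 + √73/3801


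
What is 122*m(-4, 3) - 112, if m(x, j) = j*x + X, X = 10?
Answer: -356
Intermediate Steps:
m(x, j) = 10 + j*x (m(x, j) = j*x + 10 = 10 + j*x)
122*m(-4, 3) - 112 = 122*(10 + 3*(-4)) - 112 = 122*(10 - 12) - 112 = 122*(-2) - 112 = -244 - 112 = -356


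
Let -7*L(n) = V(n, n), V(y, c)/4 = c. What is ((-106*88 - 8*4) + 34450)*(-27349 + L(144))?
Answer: -4817756710/7 ≈ -6.8825e+8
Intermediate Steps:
V(y, c) = 4*c
L(n) = -4*n/7
((-106*88 - 8*4) + 34450)*(-27349 + L(144)) = ((-106*88 - 8*4) + 34450)*(-27349 - 4/7*144) = ((-9328 - 32) + 34450)*(-27349 - 576/7) = (-9360 + 34450)*(-192019/7) = 25090*(-192019/7) = -4817756710/7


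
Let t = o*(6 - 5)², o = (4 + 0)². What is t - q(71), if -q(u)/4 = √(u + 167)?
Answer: 16 + 4*√238 ≈ 77.709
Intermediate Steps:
q(u) = -4*√(167 + u) (q(u) = -4*√(u + 167) = -4*√(167 + u))
o = 16 (o = 4² = 16)
t = 16 (t = 16*(6 - 5)² = 16*1² = 16*1 = 16)
t - q(71) = 16 - (-4)*√(167 + 71) = 16 - (-4)*√238 = 16 + 4*√238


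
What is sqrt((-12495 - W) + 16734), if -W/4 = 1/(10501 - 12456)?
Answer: sqrt(16201556155)/1955 ≈ 65.108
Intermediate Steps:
W = 4/1955 (W = -4/(10501 - 12456) = -4/(-1955) = -4*(-1/1955) = 4/1955 ≈ 0.0020460)
sqrt((-12495 - W) + 16734) = sqrt((-12495 - 1*4/1955) + 16734) = sqrt((-12495 - 4/1955) + 16734) = sqrt(-24427729/1955 + 16734) = sqrt(8287241/1955) = sqrt(16201556155)/1955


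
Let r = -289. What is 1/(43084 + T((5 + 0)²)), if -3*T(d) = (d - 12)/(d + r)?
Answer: 792/34122541 ≈ 2.3210e-5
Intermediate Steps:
T(d) = -(-12 + d)/(3*(-289 + d)) (T(d) = -(d - 12)/(3*(d - 289)) = -(-12 + d)/(3*(-289 + d)))
1/(43084 + T((5 + 0)²)) = 1/(43084 + (12 - (5 + 0)²)/(3*(-289 + (5 + 0)²))) = 1/(43084 + (12 - 1*5²)/(3*(-289 + 5²))) = 1/(43084 + (12 - 1*25)/(3*(-289 + 25))) = 1/(43084 + (⅓)*(12 - 25)/(-264)) = 1/(43084 + (⅓)*(-1/264)*(-13)) = 1/(43084 + 13/792) = 1/(34122541/792) = 792/34122541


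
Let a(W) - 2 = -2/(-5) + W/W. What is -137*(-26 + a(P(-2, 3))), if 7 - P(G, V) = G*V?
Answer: 15481/5 ≈ 3096.2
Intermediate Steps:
P(G, V) = 7 - G*V
a(W) = 17/5 (a(W) = 2 + (-2/(-5) + W/W) = 2 + (-2*(-⅕) + 1) = 2 + (⅖ + 1) = 2 + 7/5 = 17/5)
-137*(-26 + a(P(-2, 3))) = -137*(-26 + 17/5) = -137*(-113/5) = 15481/5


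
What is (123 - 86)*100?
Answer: 3700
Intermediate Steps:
(123 - 86)*100 = 37*100 = 3700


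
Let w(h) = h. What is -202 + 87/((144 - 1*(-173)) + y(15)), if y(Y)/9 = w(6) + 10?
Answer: -93035/461 ≈ -201.81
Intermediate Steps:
y(Y) = 144 (y(Y) = 9*(6 + 10) = 9*16 = 144)
-202 + 87/((144 - 1*(-173)) + y(15)) = -202 + 87/((144 - 1*(-173)) + 144) = -202 + 87/((144 + 173) + 144) = -202 + 87/(317 + 144) = -202 + 87/461 = -93035/461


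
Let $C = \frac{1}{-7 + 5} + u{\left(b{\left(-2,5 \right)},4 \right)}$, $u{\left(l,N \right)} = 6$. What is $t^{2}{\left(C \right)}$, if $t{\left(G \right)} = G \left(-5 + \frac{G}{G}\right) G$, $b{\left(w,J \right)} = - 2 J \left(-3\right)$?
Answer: $14641$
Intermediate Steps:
$b{\left(w,J \right)} = 6 J$
$C = \frac{11}{2}$ ($C = \frac{1}{-7 + 5} + 6 = \frac{1}{-2} + 6 = - \frac{1}{2} + 6 = \frac{11}{2} \approx 5.5$)
$t{\left(G \right)} = - 4 G^{2}$ ($t{\left(G \right)} = G \left(-5 + 1\right) G = G \left(-4\right) G = - 4 G G = - 4 G^{2}$)
$t^{2}{\left(C \right)} = \left(- 4 \left(\frac{11}{2}\right)^{2}\right)^{2} = \left(\left(-4\right) \frac{121}{4}\right)^{2} = \left(-121\right)^{2} = 14641$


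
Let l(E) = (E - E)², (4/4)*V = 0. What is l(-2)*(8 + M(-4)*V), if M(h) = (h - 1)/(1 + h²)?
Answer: 0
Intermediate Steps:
V = 0
l(E) = 0 (l(E) = 0² = 0)
M(h) = (-1 + h)/(1 + h²)
l(-2)*(8 + M(-4)*V) = 0*(8 + ((-1 - 4)/(1 + (-4)²))*0) = 0*(8 + (-5/(1 + 16))*0) = 0*(8 + (-5/17)*0) = 0*(8 + ((1/17)*(-5))*0) = 0*(8 - 5/17*0) = 0*(8 + 0) = 0*8 = 0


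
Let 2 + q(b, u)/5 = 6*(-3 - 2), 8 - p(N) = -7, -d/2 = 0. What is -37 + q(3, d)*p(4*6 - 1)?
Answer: -2437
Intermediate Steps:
d = 0 (d = -2*0 = 0)
p(N) = 15 (p(N) = 8 - 1*(-7) = 8 + 7 = 15)
q(b, u) = -160 (q(b, u) = -10 + 5*(6*(-3 - 2)) = -10 + 5*(6*(-5)) = -10 + 5*(-30) = -10 - 150 = -160)
-37 + q(3, d)*p(4*6 - 1) = -37 - 160*15 = -37 - 2400 = -2437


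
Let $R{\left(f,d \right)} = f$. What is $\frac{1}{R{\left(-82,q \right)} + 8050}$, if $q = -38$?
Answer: $\frac{1}{7968} \approx 0.0001255$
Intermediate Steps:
$\frac{1}{R{\left(-82,q \right)} + 8050} = \frac{1}{-82 + 8050} = \frac{1}{7968}$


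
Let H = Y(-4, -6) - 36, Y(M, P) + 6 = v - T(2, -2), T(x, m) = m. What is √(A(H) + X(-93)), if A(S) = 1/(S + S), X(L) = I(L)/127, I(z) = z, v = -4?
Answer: I*√23220934/5588 ≈ 0.86235*I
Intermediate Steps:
Y(M, P) = -8 (Y(M, P) = -6 + (-4 - 1*(-2)) = -6 + (-4 + 2) = -6 - 2 = -8)
H = -44 (H = -8 - 36 = -44)
X(L) = L/127
A(S) = 1/(2*S)
√(A(H) + X(-93)) = √((½)/(-44) + (1/127)*(-93)) = √((½)*(-1/44) - 93/127) = √(-1/88 - 93/127) = √(-8311/11176) = I*√23220934/5588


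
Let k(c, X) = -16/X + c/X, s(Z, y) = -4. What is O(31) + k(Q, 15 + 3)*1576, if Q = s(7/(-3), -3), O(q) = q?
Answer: -15481/9 ≈ -1720.1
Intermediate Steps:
Q = -4
O(31) + k(Q, 15 + 3)*1576 = 31 + ((-16 - 4)/(15 + 3))*1576 = 31 + (-20/18)*1576 = 31 + ((1/18)*(-20))*1576 = 31 - 10/9*1576 = 31 - 15760/9 = -15481/9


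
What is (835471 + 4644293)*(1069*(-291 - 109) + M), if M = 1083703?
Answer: 3595289599692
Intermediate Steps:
(835471 + 4644293)*(1069*(-291 - 109) + M) = (835471 + 4644293)*(1069*(-291 - 109) + 1083703) = 5479764*(1069*(-400) + 1083703) = 5479764*(-427600 + 1083703) = 5479764*656103 = 3595289599692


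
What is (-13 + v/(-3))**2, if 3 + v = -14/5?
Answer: 27556/225 ≈ 122.47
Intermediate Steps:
v = -29/5 (v = -3 - 14/5 = -29/5 ≈ -5.8000)
(-13 + v/(-3))**2 = (-13 - 29/5/(-3))**2 = (-13 - 29/5*(-1/3))**2 = (-13 + 29/15)**2 = (-166/15)**2 = 27556/225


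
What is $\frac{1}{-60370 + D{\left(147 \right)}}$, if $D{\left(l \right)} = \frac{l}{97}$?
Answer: $- \frac{97}{5855743} \approx -1.6565 \cdot 10^{-5}$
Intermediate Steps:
$D{\left(l \right)} = \frac{l}{97}$ ($D{\left(l \right)} = l \frac{1}{97} = \frac{l}{97}$)
$\frac{1}{-60370 + D{\left(147 \right)}} = \frac{1}{-60370 + \frac{1}{97} \cdot 147} = \frac{1}{-60370 + \frac{147}{97}} = \frac{1}{- \frac{5855743}{97}} = - \frac{97}{5855743}$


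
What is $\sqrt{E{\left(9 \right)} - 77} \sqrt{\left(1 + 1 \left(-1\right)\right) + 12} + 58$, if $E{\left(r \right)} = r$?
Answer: $58 + 4 i \sqrt{51} \approx 58.0 + 28.566 i$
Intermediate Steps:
$\sqrt{E{\left(9 \right)} - 77} \sqrt{\left(1 + 1 \left(-1\right)\right) + 12} + 58 = \sqrt{9 - 77} \sqrt{\left(1 + 1 \left(-1\right)\right) + 12} + 58 = \sqrt{-68} \sqrt{\left(1 - 1\right) + 12} + 58 = 2 i \sqrt{17} \sqrt{0 + 12} + 58 = 2 i \sqrt{17} \sqrt{12} + 58 = 2 i \sqrt{17} \cdot 2 \sqrt{3} + 58 = 4 i \sqrt{51} + 58 = 58 + 4 i \sqrt{51}$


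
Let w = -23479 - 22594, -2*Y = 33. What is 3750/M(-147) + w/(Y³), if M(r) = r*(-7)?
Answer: 171345562/12326391 ≈ 13.901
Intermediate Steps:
Y = -33/2 (Y = -½*33 = -33/2 ≈ -16.500)
w = -46073
M(r) = -7*r
3750/M(-147) + w/(Y³) = 3750/((-7*(-147))) - 46073/((-33/2)³) = 3750/1029 - 46073/(-35937/8) = 3750*(1/1029) - 46073*(-8/35937) = 1250/343 + 368584/35937 = 171345562/12326391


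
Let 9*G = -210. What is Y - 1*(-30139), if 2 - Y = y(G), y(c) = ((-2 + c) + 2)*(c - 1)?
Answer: 266159/9 ≈ 29573.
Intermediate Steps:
G = -70/3 (G = (⅑)*(-210) = -70/3 ≈ -23.333)
y(c) = c*(-1 + c)
Y = -5092/9 (Y = 2 - (-70)*(-1 - 70/3)/3 = 2 - (-70)*(-73)/(3*3) = 2 - 1*5110/9 = 2 - 5110/9 = -5092/9 ≈ -565.78)
Y - 1*(-30139) = -5092/9 - 1*(-30139) = -5092/9 + 30139 = 266159/9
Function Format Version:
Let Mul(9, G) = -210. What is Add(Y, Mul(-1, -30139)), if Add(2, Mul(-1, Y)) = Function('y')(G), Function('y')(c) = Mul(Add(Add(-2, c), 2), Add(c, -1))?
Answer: Rational(266159, 9) ≈ 29573.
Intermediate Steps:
G = Rational(-70, 3) (G = Mul(Rational(1, 9), -210) = Rational(-70, 3) ≈ -23.333)
Function('y')(c) = Mul(c, Add(-1, c))
Y = Rational(-5092, 9) (Y = Add(2, Mul(-1, Mul(Rational(-70, 3), Add(-1, Rational(-70, 3))))) = Add(2, Mul(-1, Mul(Rational(-70, 3), Rational(-73, 3)))) = Add(2, Mul(-1, Rational(5110, 9))) = Add(2, Rational(-5110, 9)) = Rational(-5092, 9) ≈ -565.78)
Add(Y, Mul(-1, -30139)) = Add(Rational(-5092, 9), Mul(-1, -30139)) = Add(Rational(-5092, 9), 30139) = Rational(266159, 9)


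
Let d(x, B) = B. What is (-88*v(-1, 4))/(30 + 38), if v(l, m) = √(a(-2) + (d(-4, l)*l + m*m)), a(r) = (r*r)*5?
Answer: -22*√37/17 ≈ -7.8718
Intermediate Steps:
a(r) = 5*r² (a(r) = r²*5 = 5*r²)
v(l, m) = √(20 + l² + m²) (v(l, m) = √(5*(-2)² + (l*l + m*m)) = √(5*4 + (l² + m²)) = √(20 + (l² + m²)) = √(20 + l² + m²))
(-88*v(-1, 4))/(30 + 38) = (-88*√(20 + (-1)² + 4²))/(30 + 38) = -88*√(20 + 1 + 16)/68 = -88*√37*(1/68) = -22*√37/17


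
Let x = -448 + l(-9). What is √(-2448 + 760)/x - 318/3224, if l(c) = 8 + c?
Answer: -159/1612 - 2*I*√422/449 ≈ -0.098635 - 0.091504*I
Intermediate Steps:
x = -449 (x = -448 + (8 - 9) = -448 - 1 = -449)
√(-2448 + 760)/x - 318/3224 = √(-2448 + 760)/(-449) - 318/3224 = √(-1688)*(-1/449) - 318*1/3224 = (2*I*√422)*(-1/449) - 159/1612 = -2*I*√422/449 - 159/1612 = -159/1612 - 2*I*√422/449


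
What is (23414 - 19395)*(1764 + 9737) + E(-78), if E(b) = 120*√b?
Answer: 46222519 + 120*I*√78 ≈ 4.6223e+7 + 1059.8*I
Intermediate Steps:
(23414 - 19395)*(1764 + 9737) + E(-78) = (23414 - 19395)*(1764 + 9737) + 120*√(-78) = 4019*11501 + 120*(I*√78) = 46222519 + 120*I*√78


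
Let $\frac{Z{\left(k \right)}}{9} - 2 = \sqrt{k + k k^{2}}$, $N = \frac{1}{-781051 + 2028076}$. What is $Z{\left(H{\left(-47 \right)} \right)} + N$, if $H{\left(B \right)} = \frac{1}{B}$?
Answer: $\frac{22446451}{1247025} + \frac{9 i \sqrt{103870}}{2209} \approx 18.0 + 1.3131 i$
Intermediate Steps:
$N = \frac{1}{1247025} \approx 8.0191 \cdot 10^{-7}$
$Z{\left(k \right)} = 18 + 9 \sqrt{k + k^{3}}$ ($Z{\left(k \right)} = 18 + 9 \sqrt{k + k k^{2}} = 18 + 9 \sqrt{k + k^{3}}$)
$Z{\left(H{\left(-47 \right)} \right)} + N = \left(18 + 9 \sqrt{\frac{1}{-47} + \left(\frac{1}{-47}\right)^{3}}\right) + \frac{1}{1247025} = \left(18 + 9 \sqrt{- \frac{1}{47} + \left(- \frac{1}{47}\right)^{3}}\right) + \frac{1}{1247025} = \left(18 + 9 \sqrt{- \frac{1}{47} - \frac{1}{103823}}\right) + \frac{1}{1247025} = \left(18 + 9 \sqrt{- \frac{2210}{103823}}\right) + \frac{1}{1247025} = \left(18 + 9 \frac{i \sqrt{103870}}{2209}\right) + \frac{1}{1247025} = \left(18 + \frac{9 i \sqrt{103870}}{2209}\right) + \frac{1}{1247025} = \frac{22446451}{1247025} + \frac{9 i \sqrt{103870}}{2209}$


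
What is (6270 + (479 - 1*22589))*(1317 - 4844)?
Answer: 55867680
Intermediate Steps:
(6270 + (479 - 1*22589))*(1317 - 4844) = (6270 + (479 - 22589))*(-3527) = (6270 - 22110)*(-3527) = -15840*(-3527) = 55867680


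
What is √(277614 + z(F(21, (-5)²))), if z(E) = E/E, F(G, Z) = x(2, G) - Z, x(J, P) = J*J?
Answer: √277615 ≈ 526.89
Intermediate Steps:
x(J, P) = J²
F(G, Z) = 4 - Z (F(G, Z) = 2² - Z = 4 - Z)
z(E) = 1
√(277614 + z(F(21, (-5)²))) = √(277614 + 1) = √277615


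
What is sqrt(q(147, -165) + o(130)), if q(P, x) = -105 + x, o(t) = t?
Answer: 2*I*sqrt(35) ≈ 11.832*I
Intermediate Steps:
sqrt(q(147, -165) + o(130)) = sqrt((-105 - 165) + 130) = sqrt(-270 + 130) = sqrt(-140) = 2*I*sqrt(35)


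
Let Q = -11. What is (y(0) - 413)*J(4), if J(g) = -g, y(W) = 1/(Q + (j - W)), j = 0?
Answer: 18176/11 ≈ 1652.4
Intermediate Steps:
y(W) = 1/(-11 - W) (y(W) = 1/(-11 + (0 - W)) = 1/(-11 - W))
(y(0) - 413)*J(4) = (-1/(11 + 0) - 413)*(-1*4) = (-1/11 - 413)*(-4) = -4544/11*(-4) = 18176/11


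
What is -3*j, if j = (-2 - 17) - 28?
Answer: 141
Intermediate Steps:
j = -47 (j = -19 - 28 = -47)
-3*j = -3*(-47) = 141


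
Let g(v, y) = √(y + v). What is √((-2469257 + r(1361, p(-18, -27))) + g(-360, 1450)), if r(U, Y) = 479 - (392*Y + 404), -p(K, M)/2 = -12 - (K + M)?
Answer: √(-2443310 + √1090) ≈ 1563.1*I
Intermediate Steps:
p(K, M) = 24 + 2*K + 2*M (p(K, M) = -2*(-12 - (K + M)) = -2*(-12 + (-K - M)) = -2*(-12 - K - M) = 24 + 2*K + 2*M)
r(U, Y) = 75 - 392*Y (r(U, Y) = 479 - (404 + 392*Y) = 479 + (-404 - 392*Y) = 75 - 392*Y)
g(v, y) = √(v + y)
√((-2469257 + r(1361, p(-18, -27))) + g(-360, 1450)) = √((-2469257 + (75 - 392*(24 + 2*(-18) + 2*(-27)))) + √(-360 + 1450)) = √((-2469257 + (75 - 392*(24 - 36 - 54))) + √1090) = √((-2469257 + (75 - 392*(-66))) + √1090) = √((-2469257 + (75 + 25872)) + √1090) = √((-2469257 + 25947) + √1090) = √(-2443310 + √1090)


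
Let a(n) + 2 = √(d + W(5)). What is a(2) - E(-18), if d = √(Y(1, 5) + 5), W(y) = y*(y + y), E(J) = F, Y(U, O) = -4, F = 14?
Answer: -16 + √51 ≈ -8.8586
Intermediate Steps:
E(J) = 14
W(y) = 2*y² (W(y) = y*(2*y) = 2*y²)
d = 1 (d = √(-4 + 5) = √1 = 1)
a(n) = -2 + √51 (a(n) = -2 + √(1 + 2*5²) = -2 + √(1 + 2*25) = -2 + √(1 + 50) = -2 + √51)
a(2) - E(-18) = (-2 + √51) - 1*14 = (-2 + √51) - 14 = -16 + √51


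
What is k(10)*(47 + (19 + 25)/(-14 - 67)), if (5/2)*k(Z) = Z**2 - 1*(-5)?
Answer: 52682/27 ≈ 1951.2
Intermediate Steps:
k(Z) = 2 + 2*Z**2/5 (k(Z) = 2*(Z**2 - 1*(-5))/5 = 2*(Z**2 + 5)/5 = 2*(5 + Z**2)/5 = 2 + 2*Z**2/5)
k(10)*(47 + (19 + 25)/(-14 - 67)) = (2 + (2/5)*10**2)*(47 + (19 + 25)/(-14 - 67)) = (2 + (2/5)*100)*(47 + 44/(-81)) = (2 + 40)*(47 + 44*(-1/81)) = 42*(47 - 44/81) = 42*(3763/81) = 52682/27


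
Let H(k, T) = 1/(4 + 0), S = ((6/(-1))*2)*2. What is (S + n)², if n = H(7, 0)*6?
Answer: 2025/4 ≈ 506.25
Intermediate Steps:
S = -24 (S = ((6*(-1))*2)*2 = -6*2*2 = -12*2 = -24)
H(k, T) = ¼ (H(k, T) = 1/4 = ¼)
n = 3/2 (n = (¼)*6 = 3/2 ≈ 1.5000)
(S + n)² = (-24 + 3/2)² = (-45/2)² = 2025/4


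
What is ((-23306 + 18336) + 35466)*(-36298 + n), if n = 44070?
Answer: 237014912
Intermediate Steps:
((-23306 + 18336) + 35466)*(-36298 + n) = ((-23306 + 18336) + 35466)*(-36298 + 44070) = (-4970 + 35466)*7772 = 30496*7772 = 237014912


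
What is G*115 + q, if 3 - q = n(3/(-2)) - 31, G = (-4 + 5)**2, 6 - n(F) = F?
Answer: 283/2 ≈ 141.50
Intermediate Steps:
n(F) = 6 - F
G = 1 (G = 1**2 = 1)
q = 53/2 (q = 3 - ((6 - 3/(-2)) - 31) = 3 - ((6 - 3*(-1)/2) - 31) = 3 - ((6 - 1*(-3/2)) - 31) = 3 - ((6 + 3/2) - 31) = 3 - (15/2 - 31) = 3 - 1*(-47/2) = 3 + 47/2 = 53/2 ≈ 26.500)
G*115 + q = 1*115 + 53/2 = 115 + 53/2 = 283/2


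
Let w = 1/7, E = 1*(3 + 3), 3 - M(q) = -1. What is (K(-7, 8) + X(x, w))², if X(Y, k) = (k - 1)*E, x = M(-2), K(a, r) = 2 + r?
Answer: 1156/49 ≈ 23.592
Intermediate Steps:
M(q) = 4 (M(q) = 3 - 1*(-1) = 3 + 1 = 4)
E = 6 (E = 1*6 = 6)
w = ⅐ ≈ 0.14286
x = 4
X(Y, k) = -6 + 6*k (X(Y, k) = (k - 1)*6 = (-1 + k)*6 = -6 + 6*k)
(K(-7, 8) + X(x, w))² = ((2 + 8) + (-6 + 6*(⅐)))² = (10 + (-6 + 6/7))² = (10 - 36/7)² = (34/7)² = 1156/49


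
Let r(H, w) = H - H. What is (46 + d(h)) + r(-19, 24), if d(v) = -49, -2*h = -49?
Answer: -3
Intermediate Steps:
h = 49/2 (h = -½*(-49) = 49/2 ≈ 24.500)
r(H, w) = 0
(46 + d(h)) + r(-19, 24) = (46 - 49) + 0 = -3 + 0 = -3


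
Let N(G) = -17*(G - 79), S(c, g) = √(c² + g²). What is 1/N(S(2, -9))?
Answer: 79/104652 + √85/104652 ≈ 0.00084298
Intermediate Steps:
N(G) = 1343 - 17*G (N(G) = -17*(-79 + G) = 1343 - 17*G)
1/N(S(2, -9)) = 1/(1343 - 17*√(2² + (-9)²)) = 1/(1343 - 17*√(4 + 81)) = 1/(1343 - 17*√85)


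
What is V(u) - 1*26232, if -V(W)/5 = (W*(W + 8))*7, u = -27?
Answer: -44187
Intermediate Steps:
V(W) = -35*W*(8 + W) (V(W) = -5*W*(W + 8)*7 = -5*W*(8 + W)*7 = -35*W*(8 + W))
V(u) - 1*26232 = -35*(-27)*(8 - 27) - 1*26232 = -35*(-27)*(-19) - 26232 = -17955 - 26232 = -44187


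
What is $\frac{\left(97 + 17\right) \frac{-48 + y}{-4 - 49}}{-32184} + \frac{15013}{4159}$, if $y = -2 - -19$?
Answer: $\frac{4265626145}{1182370428} \approx 3.6077$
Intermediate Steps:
$y = 17$ ($y = -2 + 19 = 17$)
$\frac{\left(97 + 17\right) \frac{-48 + y}{-4 - 49}}{-32184} + \frac{15013}{4159} = \frac{\left(97 + 17\right) \frac{-48 + 17}{-4 - 49}}{-32184} + \frac{15013}{4159} = 114 \left(- \frac{31}{-53}\right) \left(- \frac{1}{32184}\right) + 15013 \cdot \frac{1}{4159} = 114 \left(\left(-31\right) \left(- \frac{1}{53}\right)\right) \left(- \frac{1}{32184}\right) + \frac{15013}{4159} = 114 \cdot \frac{31}{53} \left(- \frac{1}{32184}\right) + \frac{15013}{4159} = \frac{3534}{53} \left(- \frac{1}{32184}\right) + \frac{15013}{4159} = - \frac{589}{284292} + \frac{15013}{4159} = \frac{4265626145}{1182370428}$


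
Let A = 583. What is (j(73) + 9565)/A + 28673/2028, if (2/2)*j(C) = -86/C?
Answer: 239650969/7846332 ≈ 30.543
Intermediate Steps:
j(C) = -86/C
(j(73) + 9565)/A + 28673/2028 = (-86/73 + 9565)/583 + 28673/2028 = (-86*1/73 + 9565)*(1/583) + 28673*(1/2028) = (-86/73 + 9565)*(1/583) + 28673/2028 = (698159/73)*(1/583) + 28673/2028 = 63469/3869 + 28673/2028 = 239650969/7846332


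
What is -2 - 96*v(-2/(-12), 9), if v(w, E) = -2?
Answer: 190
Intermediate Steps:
-2 - 96*v(-2/(-12), 9) = -2 - 96*(-2) = -2 + 192 = 190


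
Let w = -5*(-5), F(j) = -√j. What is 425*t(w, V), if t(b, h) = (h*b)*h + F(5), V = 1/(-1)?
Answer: 10625 - 425*√5 ≈ 9674.7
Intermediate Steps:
V = -1
w = 25
t(b, h) = -√5 + b*h² (t(b, h) = (h*b)*h - √5 = (b*h)*h - √5 = b*h² - √5 = -√5 + b*h²)
425*t(w, V) = 425*(-√5 + 25*(-1)²) = 425*(-√5 + 25*1) = 425*(-√5 + 25) = 425*(25 - √5) = 10625 - 425*√5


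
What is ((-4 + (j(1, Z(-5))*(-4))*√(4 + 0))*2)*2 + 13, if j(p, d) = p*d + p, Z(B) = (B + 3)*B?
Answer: -355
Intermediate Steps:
Z(B) = B*(3 + B) (Z(B) = (3 + B)*B = B*(3 + B))
j(p, d) = p + d*p (j(p, d) = d*p + p = p + d*p)
((-4 + (j(1, Z(-5))*(-4))*√(4 + 0))*2)*2 + 13 = ((-4 + ((1*(1 - 5*(3 - 5)))*(-4))*√(4 + 0))*2)*2 + 13 = ((-4 + ((1*(1 - 5*(-2)))*(-4))*√4)*2)*2 + 13 = ((-4 + ((1*(1 + 10))*(-4))*2)*2)*2 + 13 = ((-4 + ((1*11)*(-4))*2)*2)*2 + 13 = ((-4 + (11*(-4))*2)*2)*2 + 13 = ((-4 - 44*2)*2)*2 + 13 = ((-4 - 88)*2)*2 + 13 = -92*2*2 + 13 = -184*2 + 13 = -368 + 13 = -355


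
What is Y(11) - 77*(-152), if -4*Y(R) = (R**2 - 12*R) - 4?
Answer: 46831/4 ≈ 11708.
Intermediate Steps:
Y(R) = 1 + 3*R - R**2/4 (Y(R) = -((R**2 - 12*R) - 4)/4 = -(-4 + R**2 - 12*R)/4 = 1 + 3*R - R**2/4)
Y(11) - 77*(-152) = (1 + 3*11 - 1/4*11**2) - 77*(-152) = (1 + 33 - 1/4*121) + 11704 = (1 + 33 - 121/4) + 11704 = 15/4 + 11704 = 46831/4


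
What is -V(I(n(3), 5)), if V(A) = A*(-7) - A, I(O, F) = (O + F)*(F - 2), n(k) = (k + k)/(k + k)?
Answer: 144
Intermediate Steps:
n(k) = 1 (n(k) = (2*k)/((2*k)) = (2*k)*(1/(2*k)) = 1)
I(O, F) = (-2 + F)*(F + O) (I(O, F) = (F + O)*(-2 + F) = (-2 + F)*(F + O))
V(A) = -8*A (V(A) = -7*A - A = -8*A)
-V(I(n(3), 5)) = -(-8)*(5² - 2*5 - 2*1 + 5*1) = -(-8)*(25 - 10 - 2 + 5) = -(-8)*18 = -1*(-144) = 144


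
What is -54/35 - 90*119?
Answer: -374904/35 ≈ -10712.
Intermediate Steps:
-54/35 - 90*119 = -54*1/35 - 10710 = -54/35 - 10710 = -374904/35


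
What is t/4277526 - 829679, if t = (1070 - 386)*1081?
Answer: -591495459125/712921 ≈ -8.2968e+5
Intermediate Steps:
t = 739404 (t = 684*1081 = 739404)
t/4277526 - 829679 = 739404/4277526 - 829679 = 739404*(1/4277526) - 829679 = 123234/712921 - 829679 = -591495459125/712921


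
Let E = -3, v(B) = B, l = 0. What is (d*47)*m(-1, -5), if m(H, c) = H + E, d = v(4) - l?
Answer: -752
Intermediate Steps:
d = 4 (d = 4 - 1*0 = 4 + 0 = 4)
m(H, c) = -3 + H (m(H, c) = H - 3 = -3 + H)
(d*47)*m(-1, -5) = (4*47)*(-3 - 1) = 188*(-4) = -752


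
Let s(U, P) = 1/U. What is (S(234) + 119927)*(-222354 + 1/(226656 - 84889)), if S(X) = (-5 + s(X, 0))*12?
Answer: -147361666586964355/5528913 ≈ -2.6653e+10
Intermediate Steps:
s(U, P) = 1/U
S(X) = -60 + 12/X (S(X) = (-5 + 1/X)*12 = -60 + 12/X)
(S(234) + 119927)*(-222354 + 1/(226656 - 84889)) = ((-60 + 12/234) + 119927)*(-222354 + 1/(226656 - 84889)) = ((-60 + 12*(1/234)) + 119927)*(-222354 + 1/141767) = ((-60 + 2/39) + 119927)*(-222354 + 1/141767) = (-2338/39 + 119927)*(-31522459517/141767) = (4674815/39)*(-31522459517/141767) = -147361666586964355/5528913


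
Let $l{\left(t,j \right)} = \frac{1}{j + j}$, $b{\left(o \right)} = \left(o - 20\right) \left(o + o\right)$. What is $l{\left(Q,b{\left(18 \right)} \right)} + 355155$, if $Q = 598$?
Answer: $\frac{51142319}{144} \approx 3.5516 \cdot 10^{5}$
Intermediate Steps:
$b{\left(o \right)} = 2 o \left(-20 + o\right)$ ($b{\left(o \right)} = \left(-20 + o\right) 2 o = 2 o \left(-20 + o\right)$)
$l{\left(t,j \right)} = \frac{1}{2 j}$
$l{\left(Q,b{\left(18 \right)} \right)} + 355155 = \frac{1}{2 \cdot 2 \cdot 18 \left(-20 + 18\right)} + 355155 = \frac{1}{2 \cdot 2 \cdot 18 \left(-2\right)} + 355155 = \frac{1}{2 \left(-72\right)} + 355155 = \frac{1}{2} \left(- \frac{1}{72}\right) + 355155 = - \frac{1}{144} + 355155 = \frac{51142319}{144}$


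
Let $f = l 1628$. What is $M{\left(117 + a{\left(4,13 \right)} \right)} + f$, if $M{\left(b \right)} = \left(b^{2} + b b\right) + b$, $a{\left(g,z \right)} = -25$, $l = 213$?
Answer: $363784$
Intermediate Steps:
$M{\left(b \right)} = b + 2 b^{2}$ ($M{\left(b \right)} = \left(b^{2} + b^{2}\right) + b = 2 b^{2} + b = b + 2 b^{2}$)
$f = 346764$ ($f = 213 \cdot 1628 = 346764$)
$M{\left(117 + a{\left(4,13 \right)} \right)} + f = \left(117 - 25\right) \left(1 + 2 \left(117 - 25\right)\right) + 346764 = 92 \left(1 + 2 \cdot 92\right) + 346764 = 92 \left(1 + 184\right) + 346764 = 92 \cdot 185 + 346764 = 17020 + 346764 = 363784$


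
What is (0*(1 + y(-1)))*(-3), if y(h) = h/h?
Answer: 0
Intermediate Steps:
y(h) = 1
(0*(1 + y(-1)))*(-3) = (0*(1 + 1))*(-3) = (0*2)*(-3) = 0*(-3) = 0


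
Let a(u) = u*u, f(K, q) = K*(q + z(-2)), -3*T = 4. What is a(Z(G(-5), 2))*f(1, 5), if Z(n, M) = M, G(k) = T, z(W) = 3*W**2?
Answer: 68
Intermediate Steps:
T = -4/3 (T = -1/3*4 = -4/3 ≈ -1.3333)
G(k) = -4/3
f(K, q) = K*(12 + q) (f(K, q) = K*(q + 3*(-2)**2) = K*(q + 3*4) = K*(q + 12) = K*(12 + q))
a(u) = u**2
a(Z(G(-5), 2))*f(1, 5) = 2**2*(1*(12 + 5)) = 4*(1*17) = 4*17 = 68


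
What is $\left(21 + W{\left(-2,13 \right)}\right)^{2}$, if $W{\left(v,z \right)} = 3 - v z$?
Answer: $2500$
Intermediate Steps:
$W{\left(v,z \right)} = 3 - v z$
$\left(21 + W{\left(-2,13 \right)}\right)^{2} = \left(21 - \left(-3 - 26\right)\right)^{2} = \left(21 + \left(3 + 26\right)\right)^{2} = \left(21 + 29\right)^{2} = 50^{2} = 2500$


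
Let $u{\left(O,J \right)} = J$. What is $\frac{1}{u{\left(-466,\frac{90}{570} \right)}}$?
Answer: $\frac{19}{3} \approx 6.3333$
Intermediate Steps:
$\frac{1}{u{\left(-466,\frac{90}{570} \right)}} = \frac{1}{90 \cdot \frac{1}{570}} = \frac{1}{\frac{3}{19}} = \frac{19}{3}$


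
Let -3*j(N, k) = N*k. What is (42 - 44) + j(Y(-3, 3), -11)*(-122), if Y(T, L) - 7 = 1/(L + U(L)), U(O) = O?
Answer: -28871/9 ≈ -3207.9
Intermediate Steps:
Y(T, L) = 7 + 1/(2*L) (Y(T, L) = 7 + 1/(L + L) = 7 + 1/(2*L))
j(N, k) = -N*k/3
(42 - 44) + j(Y(-3, 3), -11)*(-122) = (42 - 44) - ⅓*(7 + (½)/3)*(-11)*(-122) = -2 - ⅓*(7 + (½)*(⅓))*(-11)*(-122) = -2 - ⅓*(7 + ⅙)*(-11)*(-122) = -2 - ⅓*43/6*(-11)*(-122) = -2 + (473/18)*(-122) = -2 - 28853/9 = -28871/9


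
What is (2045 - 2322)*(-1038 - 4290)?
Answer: 1475856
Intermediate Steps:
(2045 - 2322)*(-1038 - 4290) = -277*(-5328) = 1475856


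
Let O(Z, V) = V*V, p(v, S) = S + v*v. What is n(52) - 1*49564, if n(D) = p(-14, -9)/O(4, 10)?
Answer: -4956213/100 ≈ -49562.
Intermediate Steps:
p(v, S) = S + v²
O(Z, V) = V²
n(D) = 187/100 (n(D) = (-9 + (-14)²)/(10²) = (-9 + 196)/100 = 187*(1/100) = 187/100)
n(52) - 1*49564 = 187/100 - 1*49564 = 187/100 - 49564 = -4956213/100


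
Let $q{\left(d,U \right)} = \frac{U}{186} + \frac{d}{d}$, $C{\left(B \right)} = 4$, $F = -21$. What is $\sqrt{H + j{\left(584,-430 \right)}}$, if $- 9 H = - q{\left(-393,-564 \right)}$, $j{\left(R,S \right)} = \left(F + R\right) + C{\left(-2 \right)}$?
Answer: $\frac{\sqrt{544670}}{31} \approx 23.807$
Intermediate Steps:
$q{\left(d,U \right)} = 1 + \frac{U}{186}$ ($q{\left(d,U \right)} = U \frac{1}{186} + 1 = \frac{U}{186} + 1 = 1 + \frac{U}{186}$)
$j{\left(R,S \right)} = -17 + R$ ($j{\left(R,S \right)} = \left(-21 + R\right) + 4 = -17 + R$)
$H = - \frac{7}{31}$ ($H = - \frac{\left(-1\right) \left(1 + \frac{1}{186} \left(-564\right)\right)}{9} = - \frac{\left(-1\right) \left(1 - \frac{94}{31}\right)}{9} = - \frac{\left(-1\right) \left(- \frac{63}{31}\right)}{9} = \left(- \frac{1}{9}\right) \frac{63}{31} = - \frac{7}{31} \approx -0.22581$)
$\sqrt{H + j{\left(584,-430 \right)}} = \sqrt{- \frac{7}{31} + \left(-17 + 584\right)} = \sqrt{- \frac{7}{31} + 567} = \sqrt{\frac{17570}{31}} = \frac{\sqrt{544670}}{31}$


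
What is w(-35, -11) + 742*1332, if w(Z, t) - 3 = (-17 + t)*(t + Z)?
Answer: 989635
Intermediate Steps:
w(Z, t) = 3 + (-17 + t)*(Z + t) (w(Z, t) = 3 + (-17 + t)*(t + Z) = 3 + (-17 + t)*(Z + t))
w(-35, -11) + 742*1332 = (3 + (-11)**2 - 17*(-35) - 17*(-11) - 35*(-11)) + 742*1332 = (3 + 121 + 595 + 187 + 385) + 988344 = 1291 + 988344 = 989635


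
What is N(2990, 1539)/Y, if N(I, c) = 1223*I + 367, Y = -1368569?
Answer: -3657137/1368569 ≈ -2.6722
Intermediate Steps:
N(I, c) = 367 + 1223*I
N(2990, 1539)/Y = (367 + 1223*2990)/(-1368569) = (367 + 3656770)*(-1/1368569) = 3657137*(-1/1368569) = -3657137/1368569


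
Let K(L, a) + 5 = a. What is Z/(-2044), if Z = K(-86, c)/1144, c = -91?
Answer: 3/73073 ≈ 4.1055e-5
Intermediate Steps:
K(L, a) = -5 + a
Z = -12/143 (Z = (-5 - 91)/1144 = -96*1/1144 = -12/143 ≈ -0.083916)
Z/(-2044) = -12/143/(-2044) = -12/143*(-1/2044) = 3/73073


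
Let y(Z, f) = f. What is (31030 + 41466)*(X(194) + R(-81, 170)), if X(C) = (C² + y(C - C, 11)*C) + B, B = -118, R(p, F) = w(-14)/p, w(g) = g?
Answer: 232844537696/81 ≈ 2.8746e+9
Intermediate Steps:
R(p, F) = -14/p
X(C) = -118 + C² + 11*C (X(C) = (C² + 11*C) - 118 = -118 + C² + 11*C)
(31030 + 41466)*(X(194) + R(-81, 170)) = (31030 + 41466)*((-118 + 194² + 11*194) - 14/(-81)) = 72496*((-118 + 37636 + 2134) - 14*(-1/81)) = 72496*(39652 + 14/81) = 72496*(3211826/81) = 232844537696/81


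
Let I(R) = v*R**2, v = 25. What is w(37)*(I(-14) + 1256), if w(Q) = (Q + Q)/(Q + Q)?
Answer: 6156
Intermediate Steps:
I(R) = 25*R**2
w(Q) = 1 (w(Q) = (2*Q)/((2*Q)) = (2*Q)*(1/(2*Q)) = 1)
w(37)*(I(-14) + 1256) = 1*(25*(-14)**2 + 1256) = 1*(25*196 + 1256) = 1*(4900 + 1256) = 1*6156 = 6156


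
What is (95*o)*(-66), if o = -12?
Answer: 75240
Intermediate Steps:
(95*o)*(-66) = (95*(-12))*(-66) = -1140*(-66) = 75240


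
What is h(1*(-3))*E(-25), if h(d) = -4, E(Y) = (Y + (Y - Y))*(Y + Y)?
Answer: -5000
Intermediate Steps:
E(Y) = 2*Y² (E(Y) = (Y + 0)*(2*Y) = Y*(2*Y) = 2*Y²)
h(1*(-3))*E(-25) = -8*(-25)² = -8*625 = -4*1250 = -5000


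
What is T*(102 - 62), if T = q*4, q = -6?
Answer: -960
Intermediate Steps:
T = -24 (T = -6*4 = -24)
T*(102 - 62) = -24*(102 - 62) = -24*40 = -960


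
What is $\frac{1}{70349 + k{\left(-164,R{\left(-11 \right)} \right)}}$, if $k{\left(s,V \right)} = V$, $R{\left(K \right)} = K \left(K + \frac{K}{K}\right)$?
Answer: $\frac{1}{70459} \approx 1.4193 \cdot 10^{-5}$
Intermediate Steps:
$R{\left(K \right)} = K \left(1 + K\right)$ ($R{\left(K \right)} = K \left(K + 1\right) = K \left(1 + K\right)$)
$\frac{1}{70349 + k{\left(-164,R{\left(-11 \right)} \right)}} = \frac{1}{70349 - 11 \left(1 - 11\right)} = \frac{1}{70349 - -110} = \frac{1}{70349 + 110} = \frac{1}{70459}$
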